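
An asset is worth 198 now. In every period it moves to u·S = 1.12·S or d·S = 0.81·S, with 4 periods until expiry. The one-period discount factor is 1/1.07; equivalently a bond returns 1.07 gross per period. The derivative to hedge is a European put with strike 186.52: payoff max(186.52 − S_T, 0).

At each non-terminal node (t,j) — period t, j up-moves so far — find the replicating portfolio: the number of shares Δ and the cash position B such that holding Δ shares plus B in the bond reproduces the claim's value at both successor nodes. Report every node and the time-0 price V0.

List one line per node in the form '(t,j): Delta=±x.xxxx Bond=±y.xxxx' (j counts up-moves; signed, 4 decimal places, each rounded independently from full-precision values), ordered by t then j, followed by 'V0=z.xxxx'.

(0,0): Delta=-0.1477 Bond=32.0175
(1,0): Delta=-0.5205 Bond=94.0384
(1,1): Delta=-0.0959 Bond=22.7626
(2,0): Delta=-1.0000 Bond=162.9138
(2,1): Delta=-0.4538 Bond=88.6417
(2,2): Delta=-0.0461 Bond=11.9933
(3,0): Delta=-1.0000 Bond=174.3178
(3,1): Delta=-1.0000 Bond=174.3178
(3,2): Delta=-0.3778 Bond=79.5637
(3,3): Delta=0.0000 Bond=0.0000
V0=2.7635

Since d<R<u, set p* = (R−d)/(u−d) = 0.8387; price each node as the discounted p*-expectation of its children.
Payoff layer (t=4): V(4,0)=101.2875, V(4,1)=68.6676, V(4,2)=23.5637, V(4,3)=0.0000, V(4,4)=0.0000
Node (3,0) S=105.2253: V=(p*·68.6676+(1−p*)·101.2875)/1.07=69.0924; Δ=(68.6676−101.2875)/(117.8524−85.2325)=-1.0000; B=V−Δ·S=174.3178
Node (3,1) S=145.4967: V=(p*·23.5637+(1−p*)·68.6676)/1.07=28.8210; Δ=(23.5637−68.6676)/(162.9563−117.8524)=-1.0000; B=V−Δ·S=174.3178
Node (3,2) S=201.1807: V=(p*·0.0000+(1−p*)·23.5637)/1.07=3.5520; Δ=(0.0000−23.5637)/(225.3224−162.9563)=-0.3778; B=V−Δ·S=79.5637
Node (3,3) S=278.1757: V=(p*·0.0000+(1−p*)·0.0000)/1.07=0.0000; Δ=(0.0000−0.0000)/(311.5568−225.3224)=0.0000; B=V−Δ·S=0.0000
Node (2,0) S=129.9078: V=(p*·28.8210+(1−p*)·69.0924)/1.07=33.0060; Δ=(28.8210−69.0924)/(145.4967−105.2253)=-1.0000; B=V−Δ·S=162.9138
Node (2,1) S=179.6256: V=(p*·3.5520+(1−p*)·28.8210)/1.07=7.1286; Δ=(3.5520−28.8210)/(201.1807−145.4967)=-0.4538; B=V−Δ·S=88.6417
Node (2,2) S=248.3712: V=(p*·0.0000+(1−p*)·3.5520)/1.07=0.5354; Δ=(0.0000−3.5520)/(278.1757−201.1807)=-0.0461; B=V−Δ·S=11.9933
Node (1,0) S=160.3800: V=(p*·7.1286+(1−p*)·33.0060)/1.07=10.5630; Δ=(7.1286−33.0060)/(179.6256−129.9078)=-0.5205; B=V−Δ·S=94.0384
Node (1,1) S=221.7600: V=(p*·0.5354+(1−p*)·7.1286)/1.07=1.4942; Δ=(0.5354−7.1286)/(248.3712−179.6256)=-0.0959; B=V−Δ·S=22.7626
Node (0,0) S=198.0000: V=(p*·1.4942+(1−p*)·10.5630)/1.07=2.7635; Δ=(1.4942−10.5630)/(221.7600−160.3800)=-0.1477; B=V−Δ·S=32.0175
Each (Δ,B) replicates both successor values, so the strategy is self-financing and V0 is arbitrage-free.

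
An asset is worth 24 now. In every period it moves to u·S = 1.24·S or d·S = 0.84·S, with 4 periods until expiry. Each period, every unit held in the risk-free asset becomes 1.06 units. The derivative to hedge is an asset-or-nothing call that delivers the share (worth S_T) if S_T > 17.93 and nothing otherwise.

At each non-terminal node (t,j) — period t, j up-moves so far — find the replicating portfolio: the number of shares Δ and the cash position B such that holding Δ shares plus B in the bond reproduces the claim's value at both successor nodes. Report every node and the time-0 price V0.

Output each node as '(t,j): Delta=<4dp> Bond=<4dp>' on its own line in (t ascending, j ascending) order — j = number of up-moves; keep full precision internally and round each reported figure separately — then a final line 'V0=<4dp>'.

(0,0): Delta=1.4701 Bond=-14.4716
(1,0): Delta=1.8365 Bond=-22.7258
(1,1): Delta=1.2670 Bond=-9.2969
(2,0): Delta=1.9945 Bond=-26.7660
(2,1): Delta=1.7489 Bond=-21.8995
(2,2): Delta=1.0000 Bond=0.0000
(3,0): Delta=0.0000 Bond=0.0000
(3,1): Delta=3.1000 Bond=-51.5854
(3,2): Delta=1.0000 Bond=0.0000
(3,3): Delta=1.0000 Bond=0.0000
V0=20.8109

Risk-neutral probability p* = (R−d)/(u−d) = (1.06−0.84)/(1.24−0.84) = 0.5500.
Terminal values V(4,·): V(4,0)=0.0000, V(4,1)=0.0000, V(4,2)=26.0383, V(4,3)=38.4375, V(4,4)=56.7411
Node (3,0) S=14.2249: V=(p*·0.0000+(1−p*)·0.0000)/1.06=0.0000; Δ=(0.0000−0.0000)/(17.6389−11.9489)=0.0000; B=V−Δ·S=0.0000
Node (3,1) S=20.9987: V=(p*·26.0383+(1−p*)·0.0000)/1.06=13.5105; Δ=(26.0383−0.0000)/(26.0383−17.6389)=3.1000; B=V−Δ·S=-51.5854
Node (3,2) S=30.9980: V=(p*·38.4375+(1−p*)·26.0383)/1.06=30.9980; Δ=(38.4375−26.0383)/(38.4375−26.0383)=1.0000; B=V−Δ·S=0.0000
Node (3,3) S=45.7590: V=(p*·56.7411+(1−p*)·38.4375)/1.06=45.7590; Δ=(56.7411−38.4375)/(56.7411−38.4375)=1.0000; B=V−Δ·S=0.0000
Node (2,0) S=16.9344: V=(p*·13.5105+(1−p*)·0.0000)/1.06=7.0101; Δ=(13.5105−0.0000)/(20.9987−14.2249)=1.9945; B=V−Δ·S=-26.7660
Node (2,1) S=24.9984: V=(p*·30.9980+(1−p*)·13.5105)/1.06=21.8194; Δ=(30.9980−13.5105)/(30.9980−20.9987)=1.7489; B=V−Δ·S=-21.8995
Node (2,2) S=36.9024: V=(p*·45.7590+(1−p*)·30.9980)/1.06=36.9024; Δ=(45.7590−30.9980)/(45.7590−30.9980)=1.0000; B=V−Δ·S=0.0000
Node (1,0) S=20.1600: V=(p*·21.8194+(1−p*)·7.0101)/1.06=14.2974; Δ=(21.8194−7.0101)/(24.9984−16.9344)=1.8365; B=V−Δ·S=-22.7258
Node (1,1) S=29.7600: V=(p*·36.9024+(1−p*)·21.8194)/1.06=28.4104; Δ=(36.9024−21.8194)/(36.9024−24.9984)=1.2670; B=V−Δ·S=-9.2969
Node (0,0) S=24.0000: V=(p*·28.4104+(1−p*)·14.2974)/1.06=20.8109; Δ=(28.4104−14.2974)/(29.7600−20.1600)=1.4701; B=V−Δ·S=-14.4716
Root portfolio cost Δ·24+B reproduces V0=20.8109.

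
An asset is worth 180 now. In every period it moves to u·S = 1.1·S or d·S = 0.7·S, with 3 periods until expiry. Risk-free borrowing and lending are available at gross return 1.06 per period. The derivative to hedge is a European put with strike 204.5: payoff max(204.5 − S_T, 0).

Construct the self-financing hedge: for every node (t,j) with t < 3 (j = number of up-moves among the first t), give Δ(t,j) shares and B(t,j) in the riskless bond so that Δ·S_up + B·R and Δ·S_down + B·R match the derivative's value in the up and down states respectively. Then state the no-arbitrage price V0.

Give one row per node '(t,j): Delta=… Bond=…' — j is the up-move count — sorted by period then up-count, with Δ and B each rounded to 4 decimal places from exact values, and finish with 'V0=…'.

(0,0): Delta=-0.6488 Bond=129.9513
(1,0): Delta=-1.0000 Bond=182.0043
(1,1): Delta=-0.6239 Bond=132.8311
(2,0): Delta=-1.0000 Bond=192.9245
(2,1): Delta=-1.0000 Bond=192.9245
(2,2): Delta=-0.5973 Bond=135.0094
V0=13.1740

Since d<R<u, set p* = (R−d)/(u−d) = 0.9000; price each node as the discounted p*-expectation of its children.
At expiry t=3: V(3,0)=142.7600, V(3,1)=107.4800, V(3,2)=52.0400, V(3,3)=0.0000
Node (2,0) S=88.2000: V=(p*·107.4800+(1−p*)·142.7600)/1.06=104.7245; Δ=(107.4800−142.7600)/(97.0200−61.7400)=-1.0000; B=V−Δ·S=192.9245
Node (2,1) S=138.6000: V=(p*·52.0400+(1−p*)·107.4800)/1.06=54.3245; Δ=(52.0400−107.4800)/(152.4600−97.0200)=-1.0000; B=V−Δ·S=192.9245
Node (2,2) S=217.8000: V=(p*·0.0000+(1−p*)·52.0400)/1.06=4.9094; Δ=(0.0000−52.0400)/(239.5800−152.4600)=-0.5973; B=V−Δ·S=135.0094
Node (1,0) S=126.0000: V=(p*·54.3245+(1−p*)·104.7245)/1.06=56.0043; Δ=(54.3245−104.7245)/(138.6000−88.2000)=-1.0000; B=V−Δ·S=182.0043
Node (1,1) S=198.0000: V=(p*·4.9094+(1−p*)·54.3245)/1.06=9.2933; Δ=(4.9094−54.3245)/(217.8000−138.6000)=-0.6239; B=V−Δ·S=132.8311
Node (0,0) S=180.0000: V=(p*·9.2933+(1−p*)·56.0043)/1.06=13.1740; Δ=(9.2933−56.0043)/(198.0000−126.0000)=-0.6488; B=V−Δ·S=129.9513
Root portfolio cost Δ·180+B reproduces V0=13.1740.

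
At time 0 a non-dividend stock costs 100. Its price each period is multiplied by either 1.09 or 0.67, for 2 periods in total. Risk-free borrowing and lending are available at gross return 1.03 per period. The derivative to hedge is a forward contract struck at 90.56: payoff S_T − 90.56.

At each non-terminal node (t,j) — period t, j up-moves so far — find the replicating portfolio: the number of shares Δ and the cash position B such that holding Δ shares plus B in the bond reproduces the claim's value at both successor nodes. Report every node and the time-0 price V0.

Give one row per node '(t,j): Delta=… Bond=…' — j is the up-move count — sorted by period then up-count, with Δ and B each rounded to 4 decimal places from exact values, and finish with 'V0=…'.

Under the risk-neutral measure, an up-move has probability p* = (R−d)/(u−d) = 0.8571 and values discount at R = 1.03.
At expiry t=2: V(2,0)=-45.6700, V(2,1)=-17.5300, V(2,2)=28.2500
  t=1,j=0: stock 67.0000 → up 73.0300 (V=-17.5300), down 44.8900 (V=-45.6700). Price -20.9223; hedge Δ=1.0000, bond B=-87.9223.
  t=1,j=1: stock 109.0000 → up 118.8100 (V=28.2500), down 73.0300 (V=-17.5300). Price 21.0777; hedge Δ=1.0000, bond B=-87.9223.
  t=0,j=0: stock 100.0000 → up 109.0000 (V=21.0777), down 67.0000 (V=-20.9223). Price 14.6385; hedge Δ=1.0000, bond B=-85.3615.
The time-0 hedge costs 14.6385, which is the no-arbitrage price.

(0,0): Delta=1.0000 Bond=-85.3615
(1,0): Delta=1.0000 Bond=-87.9223
(1,1): Delta=1.0000 Bond=-87.9223
V0=14.6385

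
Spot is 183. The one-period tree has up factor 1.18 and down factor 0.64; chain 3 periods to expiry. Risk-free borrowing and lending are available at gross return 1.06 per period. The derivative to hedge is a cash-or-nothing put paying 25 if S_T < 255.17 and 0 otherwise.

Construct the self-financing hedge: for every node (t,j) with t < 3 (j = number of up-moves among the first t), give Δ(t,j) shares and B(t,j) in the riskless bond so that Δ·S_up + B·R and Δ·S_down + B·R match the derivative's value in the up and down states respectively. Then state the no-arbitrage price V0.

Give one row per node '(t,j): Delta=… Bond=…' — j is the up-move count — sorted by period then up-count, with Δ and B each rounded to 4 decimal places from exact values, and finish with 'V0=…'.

Risk-neutral probability p* = (R−d)/(u−d) = (1.06−0.64)/(1.18−0.64) = 0.7778.
Terminal payoffs: V(3,0)=25.0000, V(3,1)=25.0000, V(3,2)=25.0000, V(3,3)=0.0000
  t=2,j=0: stock 74.9568 → up 88.4490 (V=25.0000), down 47.9724 (V=25.0000). Price 23.5849; hedge Δ=0.0000, bond B=23.5849.
  t=2,j=1: stock 138.2016 → up 163.0779 (V=25.0000), down 88.4490 (V=25.0000). Price 23.5849; hedge Δ=0.0000, bond B=23.5849.
  t=2,j=2: stock 254.8092 → up 300.6749 (V=0.0000), down 163.0779 (V=25.0000). Price 5.2411; hedge Δ=-0.1817, bond B=51.5374.
  t=1,j=0: stock 117.1200 → up 138.2016 (V=23.5849), down 74.9568 (V=23.5849). Price 22.2499; hedge Δ=0.0000, bond B=22.2499.
  t=1,j=1: stock 215.9400 → up 254.8092 (V=5.2411), down 138.2016 (V=23.5849). Price 8.7901; hedge Δ=-0.1573, bond B=42.7601.
  t=0,j=0: stock 183.0000 → up 215.9400 (V=8.7901), down 117.1200 (V=22.2499). Price 11.1143; hedge Δ=-0.1362, bond B=36.0399.
Self-financing check: at every node Δ·S+B equals the discounted successor values.

(0,0): Delta=-0.1362 Bond=36.0399
(1,0): Delta=0.0000 Bond=22.2499
(1,1): Delta=-0.1573 Bond=42.7601
(2,0): Delta=0.0000 Bond=23.5849
(2,1): Delta=0.0000 Bond=23.5849
(2,2): Delta=-0.1817 Bond=51.5374
V0=11.1143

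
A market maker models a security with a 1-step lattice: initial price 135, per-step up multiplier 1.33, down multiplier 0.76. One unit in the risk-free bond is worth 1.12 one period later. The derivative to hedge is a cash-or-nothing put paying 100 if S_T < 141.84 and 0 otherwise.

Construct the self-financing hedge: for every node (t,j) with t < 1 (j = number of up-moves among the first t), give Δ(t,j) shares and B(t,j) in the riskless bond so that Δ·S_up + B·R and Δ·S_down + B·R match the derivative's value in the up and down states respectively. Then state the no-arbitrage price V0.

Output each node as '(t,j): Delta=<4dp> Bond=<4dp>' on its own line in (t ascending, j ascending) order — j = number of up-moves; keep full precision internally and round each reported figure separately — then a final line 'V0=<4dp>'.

(0,0): Delta=-1.2995 Bond=208.3333
V0=32.8947

Under the risk-neutral measure, an up-move has probability p* = (R−d)/(u−d) = 0.6316 and values discount at R = 1.12.
Terminal payoffs: V(1,0)=100.0000, V(1,1)=0.0000
  t=0,j=0: stock 135.0000 → up 179.5500 (V=0.0000), down 102.6000 (V=100.0000). Price 32.8947; hedge Δ=-1.2995, bond B=208.3333.
The time-0 hedge costs 32.8947, which is the no-arbitrage price.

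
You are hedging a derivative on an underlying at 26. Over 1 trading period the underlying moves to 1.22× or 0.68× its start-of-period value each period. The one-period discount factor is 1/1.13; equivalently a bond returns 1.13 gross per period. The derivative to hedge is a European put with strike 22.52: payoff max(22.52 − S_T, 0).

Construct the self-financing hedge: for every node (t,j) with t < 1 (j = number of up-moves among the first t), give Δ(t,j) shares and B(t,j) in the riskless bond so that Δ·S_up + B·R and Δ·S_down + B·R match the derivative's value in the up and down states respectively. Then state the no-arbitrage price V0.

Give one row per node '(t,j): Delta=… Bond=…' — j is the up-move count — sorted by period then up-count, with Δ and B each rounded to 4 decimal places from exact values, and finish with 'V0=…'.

(0,0): Delta=-0.3447 Bond=9.6768
V0=0.7139

Since d<R<u, set p* = (R−d)/(u−d) = 0.8333; price each node as the discounted p*-expectation of its children.
At expiry t=1: V(1,0)=4.8400, V(1,1)=0.0000
Node (0,0) S=26.0000: V=(p*·0.0000+(1−p*)·4.8400)/1.13=0.7139; Δ=(0.0000−4.8400)/(31.7200−17.6800)=-0.3447; B=V−Δ·S=9.6768
Root portfolio cost Δ·26+B reproduces V0=0.7139.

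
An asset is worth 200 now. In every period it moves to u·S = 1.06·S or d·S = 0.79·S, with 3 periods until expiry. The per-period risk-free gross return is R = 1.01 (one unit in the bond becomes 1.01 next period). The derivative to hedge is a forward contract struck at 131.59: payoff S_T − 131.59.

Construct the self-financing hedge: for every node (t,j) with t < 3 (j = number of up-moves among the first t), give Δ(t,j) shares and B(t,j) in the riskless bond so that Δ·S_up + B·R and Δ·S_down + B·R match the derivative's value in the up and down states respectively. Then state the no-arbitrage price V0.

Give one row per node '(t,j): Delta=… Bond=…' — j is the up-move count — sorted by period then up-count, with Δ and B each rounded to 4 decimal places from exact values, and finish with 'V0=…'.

Risk-neutral probability p* = (R−d)/(u−d) = (1.01−0.79)/(1.06−0.79) = 0.8148.
Payoff layer (t=3): V(3,0)=-32.9822, V(3,1)=0.7192, V(3,2)=45.9388, V(3,3)=106.6132
  t=2,j=0: stock 124.8200 → up 132.3092 (V=0.7192), down 98.6078 (V=-32.9822). Price -5.4671; hedge Δ=1.0000, bond B=-130.2871.
  t=2,j=1: stock 167.4800 → up 177.5288 (V=45.9388), down 132.3092 (V=0.7192). Price 37.1929; hedge Δ=1.0000, bond B=-130.2871.
  t=2,j=2: stock 224.7200 → up 238.2032 (V=106.6132), down 177.5288 (V=45.9388). Price 94.4329; hedge Δ=1.0000, bond B=-130.2871.
  t=1,j=0: stock 158.0000 → up 167.4800 (V=37.1929), down 124.8200 (V=-5.4671). Price 29.0028; hedge Δ=1.0000, bond B=-128.9972.
  t=1,j=1: stock 212.0000 → up 224.7200 (V=94.4329), down 167.4800 (V=37.1929). Price 83.0028; hedge Δ=1.0000, bond B=-128.9972.
  t=0,j=0: stock 200.0000 → up 212.0000 (V=83.0028), down 158.0000 (V=29.0028). Price 72.2800; hedge Δ=1.0000, bond B=-127.7200.
Root portfolio cost Δ·200+B reproduces V0=72.2800.

(0,0): Delta=1.0000 Bond=-127.7200
(1,0): Delta=1.0000 Bond=-128.9972
(1,1): Delta=1.0000 Bond=-128.9972
(2,0): Delta=1.0000 Bond=-130.2871
(2,1): Delta=1.0000 Bond=-130.2871
(2,2): Delta=1.0000 Bond=-130.2871
V0=72.2800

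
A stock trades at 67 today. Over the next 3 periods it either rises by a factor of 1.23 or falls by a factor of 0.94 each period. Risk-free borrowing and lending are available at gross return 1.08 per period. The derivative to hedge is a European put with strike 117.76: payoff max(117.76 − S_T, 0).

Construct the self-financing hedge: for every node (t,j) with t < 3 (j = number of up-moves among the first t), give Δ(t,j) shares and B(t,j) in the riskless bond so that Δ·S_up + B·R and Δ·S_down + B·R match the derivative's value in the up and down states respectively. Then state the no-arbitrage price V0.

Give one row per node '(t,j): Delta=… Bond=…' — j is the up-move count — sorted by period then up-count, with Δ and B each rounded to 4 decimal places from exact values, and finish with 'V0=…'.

Under the risk-neutral measure, an up-move has probability p* = (R−d)/(u−d) = 0.4828 and values discount at R = 1.08.
Payoff layer (t=3): V(3,0)=62.1109, V(3,1)=44.9425, V(3,2)=22.4776, V(3,3)=0.0000
Node (2,0) S=59.2012: V=(p*·44.9425+(1−p*)·62.1109)/1.08=49.8358; Δ=(44.9425−62.1109)/(72.8175−55.6491)=-1.0000; B=V−Δ·S=109.0370
Node (2,1) S=77.4654: V=(p*·22.4776+(1−p*)·44.9425)/1.08=31.5716; Δ=(22.4776−44.9425)/(95.2824−72.8175)=-1.0000; B=V−Δ·S=109.0370
Node (2,2) S=101.3643: V=(p*·0.0000+(1−p*)·22.4776)/1.08=10.7651; Δ=(0.0000−22.4776)/(124.6781−95.2824)=-0.7647; B=V−Δ·S=88.2739
Node (1,0) S=62.9800: V=(p*·31.5716+(1−p*)·49.8358)/1.08=37.9802; Δ=(31.5716−49.8358)/(77.4654−59.2012)=-1.0000; B=V−Δ·S=100.9602
Node (1,1) S=82.4100: V=(p*·10.7651+(1−p*)·31.5716)/1.08=19.9325; Δ=(10.7651−31.5716)/(101.3643−77.4654)=-0.8706; B=V−Δ·S=91.6791
Node (0,0) S=67.0000: V=(p*·19.9325+(1−p*)·37.9802)/1.08=27.0996; Δ=(19.9325−37.9802)/(82.4100−62.9800)=-0.9289; B=V−Δ·S=89.3331
Root portfolio cost Δ·67+B reproduces V0=27.0996.

(0,0): Delta=-0.9289 Bond=89.3331
(1,0): Delta=-1.0000 Bond=100.9602
(1,1): Delta=-0.8706 Bond=91.6791
(2,0): Delta=-1.0000 Bond=109.0370
(2,1): Delta=-1.0000 Bond=109.0370
(2,2): Delta=-0.7647 Bond=88.2739
V0=27.0996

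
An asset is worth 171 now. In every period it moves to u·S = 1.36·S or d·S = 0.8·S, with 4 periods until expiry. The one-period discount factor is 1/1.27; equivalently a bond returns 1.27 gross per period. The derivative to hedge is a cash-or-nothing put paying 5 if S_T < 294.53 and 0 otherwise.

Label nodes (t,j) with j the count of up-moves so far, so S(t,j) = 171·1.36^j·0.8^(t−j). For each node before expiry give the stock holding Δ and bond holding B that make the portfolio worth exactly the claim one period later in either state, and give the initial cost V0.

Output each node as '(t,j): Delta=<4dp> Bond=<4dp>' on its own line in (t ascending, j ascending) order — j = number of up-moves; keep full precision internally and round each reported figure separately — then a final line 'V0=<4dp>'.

The replicating-portfolio and risk-neutral prices coincide; use p* = (1.27−0.8)/(1.36−0.8) = 0.8393 for the latter.
Terminal payoffs: V(4,0)=5.0000, V(4,1)=5.0000, V(4,2)=5.0000, V(4,3)=0.0000, V(4,4)=0.0000
  t=3,j=0: stock 87.5520 → up 119.0707 (V=5.0000), down 70.0416 (V=5.0000). Price 3.9370; hedge Δ=0.0000, bond B=3.9370.
  t=3,j=1: stock 148.8384 → up 202.4202 (V=5.0000), down 119.0707 (V=5.0000). Price 3.9370; hedge Δ=0.0000, bond B=3.9370.
  t=3,j=2: stock 253.0253 → up 344.1144 (V=0.0000), down 202.4202 (V=5.0000). Price 0.6327; hedge Δ=-0.0353, bond B=9.5613.
  t=3,j=3: stock 430.1430 → up 584.9944 (V=0.0000), down 344.1144 (V=0.0000). Price 0.0000; hedge Δ=0.0000, bond B=0.0000.
  t=2,j=0: stock 109.4400 → up 148.8384 (V=3.9370), down 87.5520 (V=3.9370). Price 3.1000; hedge Δ=0.0000, bond B=3.1000.
  t=2,j=1: stock 186.0480 → up 253.0253 (V=0.6327), down 148.8384 (V=3.9370). Price 0.9164; hedge Δ=-0.0317, bond B=6.8169.
  t=2,j=2: stock 316.2816 → up 430.1430 (V=0.0000), down 253.0253 (V=0.6327). Price 0.0801; hedge Δ=-0.0036, bond B=1.2100.
  t=1,j=0: stock 136.8000 → up 186.0480 (V=0.9164), down 109.4400 (V=3.1000). Price 0.9979; hedge Δ=-0.0285, bond B=4.8972.
  t=1,j=1: stock 232.5600 → up 316.2816 (V=0.0801), down 186.0480 (V=0.9164). Price 0.1689; hedge Δ=-0.0064, bond B=1.6623.
  t=0,j=0: stock 171.0000 → up 232.5600 (V=0.1689), down 136.8000 (V=0.9979). Price 0.2379; hedge Δ=-0.0087, bond B=1.7182.
Each (Δ,B) replicates both successor values, so the strategy is self-financing and V0 is arbitrage-free.

(0,0): Delta=-0.0087 Bond=1.7182
(1,0): Delta=-0.0285 Bond=4.8972
(1,1): Delta=-0.0064 Bond=1.6623
(2,0): Delta=0.0000 Bond=3.1000
(2,1): Delta=-0.0317 Bond=6.8169
(2,2): Delta=-0.0036 Bond=1.2100
(3,0): Delta=0.0000 Bond=3.9370
(3,1): Delta=0.0000 Bond=3.9370
(3,2): Delta=-0.0353 Bond=9.5613
(3,3): Delta=0.0000 Bond=0.0000
V0=0.2379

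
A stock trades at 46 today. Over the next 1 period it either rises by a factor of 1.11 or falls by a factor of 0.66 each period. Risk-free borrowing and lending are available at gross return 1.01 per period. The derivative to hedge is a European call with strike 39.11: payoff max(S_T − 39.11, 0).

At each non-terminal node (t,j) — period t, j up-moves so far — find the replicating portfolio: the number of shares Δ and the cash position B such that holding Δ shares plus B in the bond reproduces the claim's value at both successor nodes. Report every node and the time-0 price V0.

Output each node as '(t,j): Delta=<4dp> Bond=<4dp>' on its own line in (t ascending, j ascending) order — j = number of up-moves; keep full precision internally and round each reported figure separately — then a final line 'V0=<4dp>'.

No-arbitrage ⇒ martingale measure with p* = (R−d)/(u−d) = 0.7778.
At expiry t=1: V(1,0)=0.0000, V(1,1)=11.9500
(0,0): S=46.0000. Δ = (V_up−V_dn)/(S_up−S_dn) = (11.9500−0.0000)/(51.0600−30.3600) = 0.5773. V = [p*·11.9500 + (1−p*)·0.0000]/1.01 = 9.2024. B = V − Δ·S = -17.3531.
The time-0 hedge costs 9.2024, which is the no-arbitrage price.

(0,0): Delta=0.5773 Bond=-17.3531
V0=9.2024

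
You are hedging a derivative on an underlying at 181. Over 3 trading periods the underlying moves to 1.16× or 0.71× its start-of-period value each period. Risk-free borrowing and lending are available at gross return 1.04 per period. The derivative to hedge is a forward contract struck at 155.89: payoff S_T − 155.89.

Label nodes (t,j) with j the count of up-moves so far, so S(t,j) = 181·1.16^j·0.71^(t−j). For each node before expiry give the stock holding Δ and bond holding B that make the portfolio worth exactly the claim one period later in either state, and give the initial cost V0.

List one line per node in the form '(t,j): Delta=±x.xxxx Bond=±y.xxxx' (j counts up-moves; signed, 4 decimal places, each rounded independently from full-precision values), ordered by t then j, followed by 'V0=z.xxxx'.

(0,0): Delta=1.0000 Bond=-138.5856
(1,0): Delta=1.0000 Bond=-144.1291
(1,1): Delta=1.0000 Bond=-144.1291
(2,0): Delta=1.0000 Bond=-149.8942
(2,1): Delta=1.0000 Bond=-149.8942
(2,2): Delta=1.0000 Bond=-149.8942
V0=42.4144

Risk-neutral probability p* = (R−d)/(u−d) = (1.04−0.71)/(1.16−0.71) = 0.7333.
Payoff layer (t=3): V(3,0)=-91.1081, V(3,1)=-50.0492, V(3,2)=17.0331, V(3,3)=126.6322
  t=2,j=0: stock 91.2421 → up 105.8408 (V=-50.0492), down 64.7819 (V=-91.1081). Price -58.6521; hedge Δ=1.0000, bond B=-149.8942.
  t=2,j=1: stock 149.0716 → up 172.9231 (V=17.0331), down 105.8408 (V=-50.0492). Price -0.8226; hedge Δ=1.0000, bond B=-149.8942.
  t=2,j=2: stock 243.5536 → up 282.5222 (V=126.6322), down 172.9231 (V=17.0331). Price 93.6594; hedge Δ=1.0000, bond B=-149.8942.
  t=1,j=0: stock 128.5100 → up 149.0716 (V=-0.8226), down 91.2421 (V=-58.6521). Price -15.6191; hedge Δ=1.0000, bond B=-144.1291.
  t=1,j=1: stock 209.9600 → up 243.5536 (V=93.6594), down 149.0716 (V=-0.8226). Price 65.8309; hedge Δ=1.0000, bond B=-144.1291.
  t=0,j=0: stock 181.0000 → up 209.9600 (V=65.8309), down 128.5100 (V=-15.6191). Price 42.4144; hedge Δ=1.0000, bond B=-138.5856.
Root portfolio cost Δ·181+B reproduces V0=42.4144.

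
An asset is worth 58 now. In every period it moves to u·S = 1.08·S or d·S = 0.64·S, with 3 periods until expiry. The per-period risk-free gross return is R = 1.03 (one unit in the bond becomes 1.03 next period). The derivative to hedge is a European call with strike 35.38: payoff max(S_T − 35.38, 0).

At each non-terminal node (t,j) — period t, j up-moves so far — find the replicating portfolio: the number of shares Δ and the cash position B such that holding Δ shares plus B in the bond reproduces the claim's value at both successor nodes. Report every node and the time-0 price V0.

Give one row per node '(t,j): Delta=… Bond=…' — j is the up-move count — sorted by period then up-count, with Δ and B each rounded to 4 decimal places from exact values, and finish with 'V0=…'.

(0,0): Delta=0.9227 Bond=-27.5601
(1,0): Delta=0.4171 Bond=-9.6208
(1,1): Delta=0.9611 Bond=-30.7928
(2,0): Delta=0.0000 Bond=0.0000
(2,1): Delta=0.4488 Bond=-11.1799
(2,2): Delta=1.0000 Bond=-34.3495
V0=25.9549

Risk-neutral probability p* = (R−d)/(u−d) = (1.03−0.64)/(1.08−0.64) = 0.8864.
At expiry t=3: V(3,0)=0.0000, V(3,1)=0.0000, V(3,2)=7.9168, V(3,3)=37.6833
  t=2,j=0: stock 23.7568 → up 25.6573 (V=0.0000), down 15.2044 (V=0.0000). Price 0.0000; hedge Δ=0.0000, bond B=0.0000.
  t=2,j=1: stock 40.0896 → up 43.2968 (V=7.9168), down 25.6573 (V=0.0000). Price 6.8128; hedge Δ=0.4488, bond B=-11.1799.
  t=2,j=2: stock 67.6512 → up 73.0633 (V=37.6833), down 43.2968 (V=7.9168). Price 33.3017; hedge Δ=1.0000, bond B=-34.3495.
  t=1,j=0: stock 37.1200 → up 40.0896 (V=6.8128), down 23.7568 (V=0.0000). Price 5.8627; hedge Δ=0.4171, bond B=-9.6208.
  t=1,j=1: stock 62.6400 → up 67.6512 (V=33.3017), down 40.0896 (V=6.8128). Price 29.4093; hedge Δ=0.9611, bond B=-30.7928.
  t=0,j=0: stock 58.0000 → up 62.6400 (V=29.4093), down 37.1200 (V=5.8627). Price 25.9549; hedge Δ=0.9227, bond B=-27.5601.
Root portfolio cost Δ·58+B reproduces V0=25.9549.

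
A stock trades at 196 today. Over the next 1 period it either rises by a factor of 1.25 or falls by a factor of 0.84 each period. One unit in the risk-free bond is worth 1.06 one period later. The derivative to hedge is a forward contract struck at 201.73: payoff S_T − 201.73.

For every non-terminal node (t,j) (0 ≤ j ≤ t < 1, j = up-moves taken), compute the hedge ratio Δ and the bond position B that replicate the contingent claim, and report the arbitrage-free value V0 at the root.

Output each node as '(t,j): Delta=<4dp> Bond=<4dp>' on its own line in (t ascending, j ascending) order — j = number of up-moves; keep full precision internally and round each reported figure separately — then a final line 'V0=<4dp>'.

Under the risk-neutral measure, an up-move has probability p* = (R−d)/(u−d) = 0.5366 and values discount at R = 1.06.
Payoff layer (t=1): V(1,0)=-37.0900, V(1,1)=43.2700
Node (0,0) S=196.0000: V=(p*·43.2700+(1−p*)·-37.0900)/1.06=5.6887; Δ=(43.2700−-37.0900)/(245.0000−164.6400)=1.0000; B=V−Δ·S=-190.3113
Root portfolio cost Δ·196+B reproduces V0=5.6887.

(0,0): Delta=1.0000 Bond=-190.3113
V0=5.6887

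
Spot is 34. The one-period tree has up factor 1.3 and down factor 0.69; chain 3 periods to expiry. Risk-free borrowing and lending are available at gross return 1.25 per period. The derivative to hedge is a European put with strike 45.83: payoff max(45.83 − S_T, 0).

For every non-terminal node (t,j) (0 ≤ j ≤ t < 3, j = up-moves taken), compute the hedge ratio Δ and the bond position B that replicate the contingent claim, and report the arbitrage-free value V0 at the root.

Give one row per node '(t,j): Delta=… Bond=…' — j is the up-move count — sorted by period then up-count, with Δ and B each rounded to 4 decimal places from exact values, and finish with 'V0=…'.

Under the risk-neutral measure, an up-move has probability p* = (R−d)/(u−d) = 0.9180 and values discount at R = 1.25.
Terminal values V(3,·): V(3,0)=34.6607, V(3,1)=24.7864, V(3,2)=6.1826, V(3,3)=0.0000
Node (2,0) S=16.1874: V=(p*·24.7864+(1−p*)·34.6607)/1.25=20.4766; Δ=(24.7864−34.6607)/(21.0436−11.1693)=-1.0000; B=V−Δ·S=36.6640
Node (2,1) S=30.4980: V=(p*·6.1826+(1−p*)·24.7864)/1.25=6.1660; Δ=(6.1826−24.7864)/(39.6474−21.0436)=-1.0000; B=V−Δ·S=36.6640
Node (2,2) S=57.4600: V=(p*·0.0000+(1−p*)·6.1826)/1.25=0.4054; Δ=(0.0000−6.1826)/(74.6980−39.6474)=-0.1764; B=V−Δ·S=10.5408
Node (1,0) S=23.4600: V=(p*·6.1660+(1−p*)·20.4766)/1.25=5.8712; Δ=(6.1660−20.4766)/(30.4980−16.1874)=-1.0000; B=V−Δ·S=29.3312
Node (1,1) S=44.2000: V=(p*·0.4054+(1−p*)·6.1660)/1.25=0.7021; Δ=(0.4054−6.1660)/(57.4600−30.4980)=-0.2137; B=V−Δ·S=10.1457
Node (0,0) S=34.0000: V=(p*·0.7021+(1−p*)·5.8712)/1.25=0.9006; Δ=(0.7021−5.8712)/(44.2000−23.4600)=-0.2492; B=V−Δ·S=9.3746
Check: Δ(0,0)·S0 + B(0,0) = 0.9006 = V0.

(0,0): Delta=-0.2492 Bond=9.3746
(1,0): Delta=-1.0000 Bond=29.3312
(1,1): Delta=-0.2137 Bond=10.1457
(2,0): Delta=-1.0000 Bond=36.6640
(2,1): Delta=-1.0000 Bond=36.6640
(2,2): Delta=-0.1764 Bond=10.5408
V0=0.9006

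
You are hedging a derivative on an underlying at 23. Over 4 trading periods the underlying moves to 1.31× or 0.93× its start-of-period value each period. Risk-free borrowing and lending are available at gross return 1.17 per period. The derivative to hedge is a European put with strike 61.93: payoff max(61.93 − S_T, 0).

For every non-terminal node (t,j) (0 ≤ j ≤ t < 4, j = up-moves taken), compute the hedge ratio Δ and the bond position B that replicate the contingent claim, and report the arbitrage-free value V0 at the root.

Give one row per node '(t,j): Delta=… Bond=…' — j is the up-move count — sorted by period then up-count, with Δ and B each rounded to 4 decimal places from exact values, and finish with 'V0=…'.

Risk-neutral probability p* = (R−d)/(u−d) = (1.17−0.93)/(1.31−0.93) = 0.6316.
Terminal values V(4,·): V(4,0)=44.7248, V(4,1)=37.6947, V(4,2)=27.7921, V(4,3)=13.8433, V(4,4)=0.0000
  t=3,j=0: stock 18.5002 → up 24.2353 (V=37.6947), down 17.2052 (V=44.7248). Price 34.4314; hedge Δ=-1.0000, bond B=52.9316.
  t=3,j=1: stock 26.0594 → up 34.1379 (V=27.7921), down 24.2353 (V=37.6947). Price 26.8722; hedge Δ=-1.0000, bond B=52.9316.
  t=3,j=2: stock 36.7074 → up 48.0867 (V=13.8433), down 34.1379 (V=27.7921). Price 16.2242; hedge Δ=-1.0000, bond B=52.9316.
  t=3,j=3: stock 51.7061 → up 67.7350 (V=0.0000), down 48.0867 (V=13.8433). Price 4.3591; hedge Δ=-0.7046, bond B=40.7889.
  t=2,j=0: stock 19.8927 → up 26.0594 (V=26.8722), down 18.5002 (V=34.4314). Price 25.3480; hedge Δ=-1.0000, bond B=45.2407.
  t=2,j=1: stock 28.0209 → up 36.7074 (V=16.2242), down 26.0594 (V=26.8722). Price 17.2198; hedge Δ=-1.0000, bond B=45.2407.
  t=2,j=2: stock 39.4703 → up 51.7061 (V=4.3591), down 36.7074 (V=16.2242). Price 7.4620; hedge Δ=-0.7911, bond B=38.6860.
  t=1,j=0: stock 21.3900 → up 28.0209 (V=17.2198), down 19.8927 (V=25.3480). Price 17.2773; hedge Δ=-1.0000, bond B=38.6673.
  t=1,j=1: stock 30.1300 → up 39.4703 (V=7.4620), down 28.0209 (V=17.2198). Price 9.4504; hedge Δ=-0.8523, bond B=35.1289.
  t=0,j=0: stock 23.0000 → up 30.1300 (V=9.4504), down 21.3900 (V=17.2773). Price 10.5419; hedge Δ=-0.8955, bond B=31.1389.
The time-0 hedge costs 10.5419, which is the no-arbitrage price.

(0,0): Delta=-0.8955 Bond=31.1389
(1,0): Delta=-1.0000 Bond=38.6673
(1,1): Delta=-0.8523 Bond=35.1289
(2,0): Delta=-1.0000 Bond=45.2407
(2,1): Delta=-1.0000 Bond=45.2407
(2,2): Delta=-0.7911 Bond=38.6860
(3,0): Delta=-1.0000 Bond=52.9316
(3,1): Delta=-1.0000 Bond=52.9316
(3,2): Delta=-1.0000 Bond=52.9316
(3,3): Delta=-0.7046 Bond=40.7889
V0=10.5419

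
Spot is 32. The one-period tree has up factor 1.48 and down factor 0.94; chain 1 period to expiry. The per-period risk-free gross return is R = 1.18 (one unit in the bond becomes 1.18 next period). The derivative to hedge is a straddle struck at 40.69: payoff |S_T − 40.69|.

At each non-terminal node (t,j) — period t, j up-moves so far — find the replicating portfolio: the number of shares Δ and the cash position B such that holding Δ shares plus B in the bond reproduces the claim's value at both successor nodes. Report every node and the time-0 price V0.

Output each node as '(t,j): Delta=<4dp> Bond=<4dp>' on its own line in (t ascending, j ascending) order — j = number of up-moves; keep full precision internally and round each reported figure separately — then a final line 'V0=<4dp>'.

No-arbitrage ⇒ martingale measure with p* = (R−d)/(u−d) = 0.4444.
Payoff layer (t=1): V(1,0)=10.6100, V(1,1)=6.6700
(0,0): S=32.0000. Δ = (V_up−V_dn)/(S_up−S_dn) = (6.6700−10.6100)/(47.3600−30.0800) = -0.2280. V = [p*·6.6700 + (1−p*)·10.6100]/1.18 = 7.5075. B = V − Δ·S = 14.8038.
The time-0 hedge costs 7.5075, which is the no-arbitrage price.

(0,0): Delta=-0.2280 Bond=14.8038
V0=7.5075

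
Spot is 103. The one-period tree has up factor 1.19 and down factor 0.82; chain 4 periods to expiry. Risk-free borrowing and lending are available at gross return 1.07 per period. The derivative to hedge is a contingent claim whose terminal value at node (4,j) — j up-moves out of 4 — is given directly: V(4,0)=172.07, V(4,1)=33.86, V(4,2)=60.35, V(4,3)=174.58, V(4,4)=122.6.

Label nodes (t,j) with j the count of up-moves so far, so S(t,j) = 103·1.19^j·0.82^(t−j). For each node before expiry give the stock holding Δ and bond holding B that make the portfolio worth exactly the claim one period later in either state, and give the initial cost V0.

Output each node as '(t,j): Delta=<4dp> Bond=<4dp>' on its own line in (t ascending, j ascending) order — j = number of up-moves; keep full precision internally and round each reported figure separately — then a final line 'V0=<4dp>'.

Under the risk-neutral measure, an up-move has probability p* = (R−d)/(u−d) = 0.6757 and values discount at R = 1.07.
Payoff layer (t=4): V(4,0)=172.0700, V(4,1)=33.8600, V(4,2)=60.3500, V(4,3)=174.5800, V(4,4)=122.6000
(3,0): S=56.7909. Δ = (V_up−V_dn)/(S_up−S_dn) = (33.8600−172.0700)/(67.5812−46.5685) = -6.5775. V = [p*·33.8600 + (1−p*)·172.0700]/1.07 = 73.5373. B = V − Δ·S = 447.0778.
(3,1): S=82.4161. Δ = (V_up−V_dn)/(S_up−S_dn) = (60.3500−33.8600)/(98.0751−67.5812) = 0.8687. V = [p*·60.3500 + (1−p*)·33.8600]/1.07 = 48.3726. B = V − Δ·S = -23.2220.
(3,2): S=119.6038. Δ = (V_up−V_dn)/(S_up−S_dn) = (174.5800−60.3500)/(142.3285−98.0751) = 2.5813. V = [p*·174.5800 + (1−p*)·60.3500]/1.07 = 128.5350. B = V − Δ·S = -180.1947.
(3,3): S=173.5714. Δ = (V_up−V_dn)/(S_up−S_dn) = (122.6000−174.5800)/(206.5499−142.3285) = -0.8094. V = [p*·122.6000 + (1−p*)·174.5800]/1.07 = 130.3349. B = V − Δ·S = 270.8214.
(2,0): S=69.2572. Δ = (V_up−V_dn)/(S_up−S_dn) = (48.3726−73.5373)/(82.4161−56.7909) = -0.9820. V = [p*·48.3726 + (1−p*)·73.5373]/1.07 = 52.8356. B = V − Δ·S = 120.8483.
(2,1): S=100.5074. Δ = (V_up−V_dn)/(S_up−S_dn) = (128.5350−48.3726)/(119.6038−82.4161) = 2.1556. V = [p*·128.5350 + (1−p*)·48.3726]/1.07 = 95.8284. B = V − Δ·S = -120.8268.
(2,2): S=145.8583. Δ = (V_up−V_dn)/(S_up−S_dn) = (130.3349−128.5350)/(173.5714−119.6038) = 0.0334. V = [p*·130.3349 + (1−p*)·128.5350]/1.07 = 121.2628. B = V − Δ·S = 116.3980.
(1,0): S=84.4600. Δ = (V_up−V_dn)/(S_up−S_dn) = (95.8284−52.8356)/(100.5074−69.2572) = 1.3758. V = [p*·95.8284 + (1−p*)·52.8356]/1.07 = 76.5278. B = V − Δ·S = -39.6689.
(1,1): S=122.5700. Δ = (V_up−V_dn)/(S_up−S_dn) = (121.2628−95.8284)/(145.8583−100.5074) = 0.5608. V = [p*·121.2628 + (1−p*)·95.8284]/1.07 = 105.6204. B = V − Δ·S = 36.8787.
(0,0): S=103.0000. Δ = (V_up−V_dn)/(S_up−S_dn) = (105.6204−76.5278)/(122.5700−84.4600) = 0.7634. V = [p*·105.6204 + (1−p*)·76.5278]/1.07 = 89.8925. B = V − Δ·S = 11.2640.
Root portfolio cost Δ·103+B reproduces V0=89.8925.

(0,0): Delta=0.7634 Bond=11.2640
(1,0): Delta=1.3758 Bond=-39.6689
(1,1): Delta=0.5608 Bond=36.8787
(2,0): Delta=-0.9820 Bond=120.8483
(2,1): Delta=2.1556 Bond=-120.8268
(2,2): Delta=0.0334 Bond=116.3980
(3,0): Delta=-6.5775 Bond=447.0778
(3,1): Delta=0.8687 Bond=-23.2220
(3,2): Delta=2.5813 Bond=-180.1947
(3,3): Delta=-0.8094 Bond=270.8214
V0=89.8925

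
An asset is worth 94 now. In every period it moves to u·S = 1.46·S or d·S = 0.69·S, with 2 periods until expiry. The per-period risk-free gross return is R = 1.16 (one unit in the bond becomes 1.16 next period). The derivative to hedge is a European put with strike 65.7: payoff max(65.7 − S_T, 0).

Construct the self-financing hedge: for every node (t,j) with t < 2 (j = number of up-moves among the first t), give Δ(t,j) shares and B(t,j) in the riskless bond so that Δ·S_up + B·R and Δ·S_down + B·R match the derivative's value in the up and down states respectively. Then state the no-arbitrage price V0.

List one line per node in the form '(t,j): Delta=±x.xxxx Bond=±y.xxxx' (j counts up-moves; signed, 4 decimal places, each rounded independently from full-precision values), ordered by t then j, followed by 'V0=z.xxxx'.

(0,0): Delta=-0.0972 Bond=11.4998
(1,0): Delta=-0.4194 Bond=34.2387
(1,1): Delta=0.0000 Bond=0.0000
V0=2.3630

Under the risk-neutral measure, an up-move has probability p* = (R−d)/(u−d) = 0.6104 and values discount at R = 1.16.
At expiry t=2: V(2,0)=20.9466, V(2,1)=0.0000, V(2,2)=0.0000
Node (1,0) S=64.8600: V=(p*·0.0000+(1−p*)·20.9466)/1.16=7.0354; Δ=(0.0000−20.9466)/(94.6956−44.7534)=-0.4194; B=V−Δ·S=34.2387
Node (1,1) S=137.2400: V=(p*·0.0000+(1−p*)·0.0000)/1.16=0.0000; Δ=(0.0000−0.0000)/(200.3704−94.6956)=0.0000; B=V−Δ·S=0.0000
Node (0,0) S=94.0000: V=(p*·0.0000+(1−p*)·7.0354)/1.16=2.3630; Δ=(0.0000−7.0354)/(137.2400−64.8600)=-0.0972; B=V−Δ·S=11.4998
Root portfolio cost Δ·94+B reproduces V0=2.3630.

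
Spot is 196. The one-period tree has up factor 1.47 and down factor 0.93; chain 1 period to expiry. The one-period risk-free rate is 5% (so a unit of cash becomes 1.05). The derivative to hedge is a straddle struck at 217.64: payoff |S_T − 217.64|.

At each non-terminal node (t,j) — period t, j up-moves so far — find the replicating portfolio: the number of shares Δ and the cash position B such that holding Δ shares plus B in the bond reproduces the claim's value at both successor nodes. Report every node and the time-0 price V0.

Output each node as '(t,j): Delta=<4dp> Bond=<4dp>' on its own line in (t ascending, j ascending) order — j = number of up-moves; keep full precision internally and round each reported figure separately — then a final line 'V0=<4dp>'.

Risk-neutral probability p* = (R−d)/(u−d) = (1.05−0.93)/(1.47−0.93) = 0.2222.
Payoff layer (t=1): V(1,0)=35.3600, V(1,1)=70.4800
(0,0): S=196.0000. Δ = (V_up−V_dn)/(S_up−S_dn) = (70.4800−35.3600)/(288.1200−182.2800) = 0.3318. V = [p*·70.4800 + (1−p*)·35.3600]/1.05 = 41.1090. B = V − Δ·S = -23.9280.
Root portfolio cost Δ·196+B reproduces V0=41.1090.

(0,0): Delta=0.3318 Bond=-23.9280
V0=41.1090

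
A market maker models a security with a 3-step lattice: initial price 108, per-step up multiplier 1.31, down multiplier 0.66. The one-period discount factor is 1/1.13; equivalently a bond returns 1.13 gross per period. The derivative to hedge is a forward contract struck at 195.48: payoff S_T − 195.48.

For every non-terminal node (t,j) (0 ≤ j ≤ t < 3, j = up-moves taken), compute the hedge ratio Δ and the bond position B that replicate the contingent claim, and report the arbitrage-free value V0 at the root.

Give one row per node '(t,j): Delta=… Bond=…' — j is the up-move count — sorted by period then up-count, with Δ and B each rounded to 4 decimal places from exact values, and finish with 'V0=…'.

(0,0): Delta=1.0000 Bond=-135.4774
(1,0): Delta=1.0000 Bond=-153.0895
(1,1): Delta=1.0000 Bond=-153.0895
(2,0): Delta=1.0000 Bond=-172.9912
(2,1): Delta=1.0000 Bond=-172.9912
(2,2): Delta=1.0000 Bond=-172.9912
V0=-27.4774

Since d<R<u, set p* = (R−d)/(u−d) = 0.7231; price each node as the discounted p*-expectation of its children.
At expiry t=3: V(3,0)=-164.4304, V(3,1)=-133.8513, V(3,2)=-73.1564, V(3,3)=47.3138
Node (2,0) S=47.0448: V=(p*·-133.8513+(1−p*)·-164.4304)/1.13=-125.9464; Δ=(-133.8513−-164.4304)/(61.6287−31.0496)=1.0000; B=V−Δ·S=-172.9912
Node (2,1) S=93.3768: V=(p*·-73.1564+(1−p*)·-133.8513)/1.13=-79.6144; Δ=(-73.1564−-133.8513)/(122.3236−61.6287)=1.0000; B=V−Δ·S=-172.9912
Node (2,2) S=185.3388: V=(p*·47.3138+(1−p*)·-73.1564)/1.13=12.3476; Δ=(47.3138−-73.1564)/(242.7938−122.3236)=1.0000; B=V−Δ·S=-172.9912
Node (1,0) S=71.2800: V=(p*·-79.6144+(1−p*)·-125.9464)/1.13=-81.8095; Δ=(-79.6144−-125.9464)/(93.3768−47.0448)=1.0000; B=V−Δ·S=-153.0895
Node (1,1) S=141.4800: V=(p*·12.3476+(1−p*)·-79.6144)/1.13=-11.6095; Δ=(12.3476−-79.6144)/(185.3388−93.3768)=1.0000; B=V−Δ·S=-153.0895
Node (0,0) S=108.0000: V=(p*·-11.6095+(1−p*)·-81.8095)/1.13=-27.4774; Δ=(-11.6095−-81.8095)/(141.4800−71.2800)=1.0000; B=V−Δ·S=-135.4774
Self-financing check: at every node Δ·S+B equals the discounted successor values.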